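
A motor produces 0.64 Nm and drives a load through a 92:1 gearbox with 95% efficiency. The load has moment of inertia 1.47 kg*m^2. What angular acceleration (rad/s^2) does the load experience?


tau_out = tau_motor * N * eta
= 0.64 * 92 * 0.95 = 55.936 Nm
alpha = tau_out / I = 55.936 / 1.47
= 38.0517 rad/s^2


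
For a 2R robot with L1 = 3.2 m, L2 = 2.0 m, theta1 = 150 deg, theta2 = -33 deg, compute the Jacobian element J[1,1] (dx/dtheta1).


J[1,1] = -L1*sin(t1) - L2*sin(t1+t2)
= -3.2*sin(150) - 2.0*sin(117)
= -3.382


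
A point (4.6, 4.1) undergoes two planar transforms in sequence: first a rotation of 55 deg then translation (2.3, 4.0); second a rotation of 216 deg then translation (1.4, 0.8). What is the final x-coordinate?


After transform 1:
x1 = cos(55)*4.6 - sin(55)*4.1 + 2.3 = 1.5799
y1 = sin(55)*4.6 + cos(55)*4.1 + 4.0 = 10.1198
After transform 2:
x2 = cos(216)*1.5799 - sin(216)*10.1198 + 1.4
= 6.0701


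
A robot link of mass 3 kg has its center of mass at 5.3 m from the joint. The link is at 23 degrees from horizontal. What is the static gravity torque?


tau = m*g*L*cos(angle)
= 3 * 9.81 * 5.3 * cos(23 deg)
= 3 * 9.81 * 5.3 * 0.9205
= 143.5794 Nm


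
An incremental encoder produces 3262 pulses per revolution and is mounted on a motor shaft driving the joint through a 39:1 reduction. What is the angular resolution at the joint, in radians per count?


counts per rev = 3262
effective counts at joint = 3262 * 39 = 127218
resolution = 2*pi / 127218
= 4.9389e-05 rad/count


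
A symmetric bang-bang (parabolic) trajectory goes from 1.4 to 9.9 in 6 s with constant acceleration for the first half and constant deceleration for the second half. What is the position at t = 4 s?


Symmetric rest-to-rest: each phase covers (pf-p0)/2 in time T/2. 0.5*a*(T/2)^2 = (pf-p0)/2 => a = 4*(pf-p0)/T^2
a = 4*(9.9-1.4)/6^2 = 0.9444
t = 4 is in the deceleration phase (t > T/2).
p = pf - 0.5*a*(T-t)^2 = 9.9 - 0.5*0.9444*2^2
= 8.0111


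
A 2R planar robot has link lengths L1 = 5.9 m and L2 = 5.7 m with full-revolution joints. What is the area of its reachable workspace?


r_max = L1 + L2 = 11.6 m
r_min = |L1 - L2| = 0.2 m
Area = pi*(r_max^2 - r_min^2)
= pi*(134.56 - 0.04)
= pi * 134.52
= 422.607 m^2


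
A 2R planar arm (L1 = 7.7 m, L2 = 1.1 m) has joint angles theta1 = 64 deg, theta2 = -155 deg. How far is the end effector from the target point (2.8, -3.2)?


End effector via forward kinematics:
x = L1*cos(t1) + L2*cos(t1+t2) = 3.3563
y = L1*sin(t1) + L2*sin(t1+t2) = 5.8209
Distance to target:
d = sqrt((2.8 - 3.3563)^2 + (-3.2 - 5.8209)^2)
= sqrt(0.3094 + 81.3763)
= 9.038 m


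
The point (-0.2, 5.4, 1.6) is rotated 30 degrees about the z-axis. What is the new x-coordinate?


Rotation about z-axis: x' = x*cos(theta) - y*sin(theta)
= -0.2 * 0.866 - 5.4 * 0.5
= -2.8732


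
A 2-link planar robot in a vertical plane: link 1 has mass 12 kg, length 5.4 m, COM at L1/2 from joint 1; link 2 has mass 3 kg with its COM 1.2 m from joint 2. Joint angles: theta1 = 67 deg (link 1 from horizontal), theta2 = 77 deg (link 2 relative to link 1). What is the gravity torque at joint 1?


Horizontal distance from joint 1 to link-1 COM:
  x_c1 = (L1/2)*cos(t1) = 2.7 * 0.3907 = 1.055 m
Horizontal distance from joint 1 to link-2 COM:
  x_c2 = L1*cos(t1) + Lc2*cos(t1+t2)
       = 5.4*0.3907 + 1.2*-0.809 = 1.1391 m
tau1 = m1*g*x_c1 + m2*g*x_c2
     = 12*9.81*1.055 + 3*9.81*1.1391
     = 124.1915 + 33.5245
     = 157.7161 Nm


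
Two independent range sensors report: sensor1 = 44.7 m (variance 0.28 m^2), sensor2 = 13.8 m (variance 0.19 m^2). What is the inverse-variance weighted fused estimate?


w1 = (1/var1) / (1/var1 + 1/var2)
   = 3.5714 / (3.5714 + 5.2632) = 0.4043
w2 = 1 - w1 = 0.5957
fused = w1*s1 + w2*s2 = 18.0702 + 8.2213
= 26.2915 m


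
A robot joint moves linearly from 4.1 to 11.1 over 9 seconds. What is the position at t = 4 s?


s = t/T = 4/9 = 0.4444
p(t) = p0 + (pf-p0)*s
= 4.1 + (11.1 - 4.1) * 0.4444
= 7.2111


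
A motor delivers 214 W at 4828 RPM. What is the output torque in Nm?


omega = 4828 * 2*pi/60 = 505.587 rad/s
tau = P / omega = 214 / 505.587
= 0.4233 Nm


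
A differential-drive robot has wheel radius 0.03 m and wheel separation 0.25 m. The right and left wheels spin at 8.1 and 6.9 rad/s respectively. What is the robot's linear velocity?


vR = r*wR = 0.03*8.1 = 0.243 m/s
vL = r*wL = 0.03*6.9 = 0.207 m/s
v = (vR+vL)/2 = 0.225 m/s
omega = (vR-vL)/L = 0.144 rad/s
linear velocity = 0.225 m/s


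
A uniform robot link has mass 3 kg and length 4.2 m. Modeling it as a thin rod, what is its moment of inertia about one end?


I = (1/3) * m * L^2
= (1/3) * 3 * 4.2^2
= 0.333333 * 3 * 17.64
= 17.64 kg*m^2


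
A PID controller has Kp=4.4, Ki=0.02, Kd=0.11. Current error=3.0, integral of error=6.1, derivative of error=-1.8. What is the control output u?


u = Kp*e + Ki*int(e) + Kd*de/dt
= 4.4*3.0 + 0.02*6.1 + 0.11*(-1.8)
= 13.2 + 0.122 + -0.198
= 13.124


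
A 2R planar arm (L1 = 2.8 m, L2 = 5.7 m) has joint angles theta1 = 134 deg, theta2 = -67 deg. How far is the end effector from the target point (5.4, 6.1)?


End effector via forward kinematics:
x = L1*cos(t1) + L2*cos(t1+t2) = 0.2821
y = L1*sin(t1) + L2*sin(t1+t2) = 7.261
Distance to target:
d = sqrt((5.4 - 0.2821)^2 + (6.1 - 7.261)^2)
= sqrt(26.1927 + 1.348)
= 5.2479 m


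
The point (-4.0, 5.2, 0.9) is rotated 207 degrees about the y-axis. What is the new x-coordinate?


Rotation about y-axis: x' = x*cos(theta) + z*sin(theta)
= -4.0 * -0.891 + 0.9 * -0.454
= 3.1554


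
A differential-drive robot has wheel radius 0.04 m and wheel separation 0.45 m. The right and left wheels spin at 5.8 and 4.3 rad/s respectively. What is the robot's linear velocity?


vR = r*wR = 0.04*5.8 = 0.232 m/s
vL = r*wL = 0.04*4.3 = 0.172 m/s
v = (vR+vL)/2 = 0.202 m/s
omega = (vR-vL)/L = 0.1333 rad/s
linear velocity = 0.202 m/s


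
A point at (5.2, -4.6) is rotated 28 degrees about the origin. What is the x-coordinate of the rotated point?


x' = x*cos(theta) - y*sin(theta)
cos(28 deg) = 0.8829, sin(28 deg) = 0.4695
x' = 5.2 * 0.8829 - -4.6 * 0.4695
= 4.5913 - -2.1596
= 6.7509


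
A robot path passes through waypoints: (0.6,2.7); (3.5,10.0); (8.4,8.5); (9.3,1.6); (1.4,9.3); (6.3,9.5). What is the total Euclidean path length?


Segment lengths:
  seg1 = sqrt((2.9)^2 + (7.3)^2) = 7.8549
  seg2 = sqrt((4.9)^2 + (-1.5)^2) = 5.1245
  seg3 = sqrt((0.9)^2 + (-6.9)^2) = 6.9584
  seg4 = sqrt((-7.9)^2 + (7.7)^2) = 11.0318
  seg5 = sqrt((4.9)^2 + (0.2)^2) = 4.9041
Total = 35.8737


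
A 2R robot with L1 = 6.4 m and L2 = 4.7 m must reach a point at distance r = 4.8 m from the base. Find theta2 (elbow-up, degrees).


cos(theta2) = (r^2 - L1^2 - L2^2) / (2*L1*L2)
cos(theta2) = (23.04 - 40.96 - 22.09) / 60.16
cos(theta2) = -0.66506
theta2 = 131.6869 degrees


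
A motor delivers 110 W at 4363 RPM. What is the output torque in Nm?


omega = 4363 * 2*pi/60 = 456.8923 rad/s
tau = P / omega = 110 / 456.8923
= 0.2408 Nm


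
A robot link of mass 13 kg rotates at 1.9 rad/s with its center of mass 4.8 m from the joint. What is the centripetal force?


F = m * omega^2 * r
= 13 * 1.9^2 * 4.8
= 13 * 3.61 * 4.8
= 225.264 N


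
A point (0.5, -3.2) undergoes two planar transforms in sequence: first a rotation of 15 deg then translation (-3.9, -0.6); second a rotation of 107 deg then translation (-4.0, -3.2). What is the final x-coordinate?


After transform 1:
x1 = cos(15)*0.5 - sin(15)*-3.2 + -3.9 = -2.5888
y1 = sin(15)*0.5 + cos(15)*-3.2 + -0.6 = -3.5616
After transform 2:
x2 = cos(107)*-2.5888 - sin(107)*-3.5616 + -4.0
= 0.1628


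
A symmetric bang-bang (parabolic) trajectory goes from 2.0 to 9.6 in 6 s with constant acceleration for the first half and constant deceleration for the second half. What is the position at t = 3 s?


Symmetric rest-to-rest: each phase covers (pf-p0)/2 in time T/2. 0.5*a*(T/2)^2 = (pf-p0)/2 => a = 4*(pf-p0)/T^2
a = 4*(9.6-2.0)/6^2 = 0.8444
t = 3 is in the acceleration phase (t <= T/2).
p = p0 + 0.5*a*t^2 = 2.0 + 0.5*0.8444*3^2
= 5.8


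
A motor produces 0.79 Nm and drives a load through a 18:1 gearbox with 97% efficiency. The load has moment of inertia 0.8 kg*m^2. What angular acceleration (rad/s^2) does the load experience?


tau_out = tau_motor * N * eta
= 0.79 * 18 * 0.97 = 13.7934 Nm
alpha = tau_out / I = 13.7934 / 0.8
= 17.2417 rad/s^2


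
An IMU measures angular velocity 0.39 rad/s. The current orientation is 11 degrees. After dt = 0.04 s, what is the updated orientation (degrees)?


delta_theta = w * dt = 0.39 * 0.04 = 0.0156 rad
= 0.8938 deg
theta_new = 11 + 0.8938 = 11.8938 deg


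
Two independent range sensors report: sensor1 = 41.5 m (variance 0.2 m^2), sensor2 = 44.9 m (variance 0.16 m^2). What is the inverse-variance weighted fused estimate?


w1 = (1/var1) / (1/var1 + 1/var2)
   = 5.0 / (5.0 + 6.25) = 0.4444
w2 = 1 - w1 = 0.5556
fused = w1*s1 + w2*s2 = 18.4444 + 24.9444
= 43.3889 m


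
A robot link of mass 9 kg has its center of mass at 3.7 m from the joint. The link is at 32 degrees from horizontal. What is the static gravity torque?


tau = m*g*L*cos(angle)
= 9 * 9.81 * 3.7 * cos(32 deg)
= 9 * 9.81 * 3.7 * 0.848
= 277.0344 Nm


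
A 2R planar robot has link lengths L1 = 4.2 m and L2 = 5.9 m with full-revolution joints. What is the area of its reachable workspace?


r_max = L1 + L2 = 10.1 m
r_min = |L1 - L2| = 1.7 m
Area = pi*(r_max^2 - r_min^2)
= pi*(102.01 - 2.89)
= pi * 99.12
= 311.3947 m^2


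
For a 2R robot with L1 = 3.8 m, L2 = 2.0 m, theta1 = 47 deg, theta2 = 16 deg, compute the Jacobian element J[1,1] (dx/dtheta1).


J[1,1] = -L1*sin(t1) - L2*sin(t1+t2)
= -3.8*sin(47) - 2.0*sin(63)
= -4.5612


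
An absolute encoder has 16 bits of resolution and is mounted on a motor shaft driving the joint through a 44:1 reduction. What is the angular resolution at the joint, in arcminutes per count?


counts = 2^16 = 65536
effective counts at joint = 65536 * 44 = 2883584
resolution = 360*60 / 2883584
= 0.0075 arcmin/count


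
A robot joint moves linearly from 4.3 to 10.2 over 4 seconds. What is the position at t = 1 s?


s = t/T = 1/4 = 0.25
p(t) = p0 + (pf-p0)*s
= 4.3 + (10.2 - 4.3) * 0.25
= 5.775


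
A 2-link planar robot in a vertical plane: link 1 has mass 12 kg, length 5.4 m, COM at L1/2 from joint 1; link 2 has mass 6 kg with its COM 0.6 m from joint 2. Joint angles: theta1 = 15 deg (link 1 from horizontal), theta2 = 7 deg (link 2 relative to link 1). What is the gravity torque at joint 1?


Horizontal distance from joint 1 to link-1 COM:
  x_c1 = (L1/2)*cos(t1) = 2.7 * 0.9659 = 2.608 m
Horizontal distance from joint 1 to link-2 COM:
  x_c2 = L1*cos(t1) + Lc2*cos(t1+t2)
       = 5.4*0.9659 + 0.6*0.9272 = 5.7723 m
tau1 = m1*g*x_c1 + m2*g*x_c2
     = 12*9.81*2.608 + 6*9.81*5.7723
     = 307.0137 + 339.7582
     = 646.7719 Nm


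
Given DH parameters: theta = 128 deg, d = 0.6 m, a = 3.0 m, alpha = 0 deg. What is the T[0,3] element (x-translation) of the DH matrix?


T[0,3] = a * cos(theta)
= 3.0 * cos(128 deg)
= 3.0 * -0.6157
= -1.847


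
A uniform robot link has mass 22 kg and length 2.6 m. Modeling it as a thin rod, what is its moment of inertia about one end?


I = (1/3) * m * L^2
= (1/3) * 22 * 2.6^2
= 0.333333 * 22 * 6.76
= 49.5733 kg*m^2


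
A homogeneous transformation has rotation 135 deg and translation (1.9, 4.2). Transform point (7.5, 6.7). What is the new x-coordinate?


x' = cos(theta)*px - sin(theta)*py + tx
= -0.7071*7.5 - 0.7071*6.7 + 1.9
= -8.1409


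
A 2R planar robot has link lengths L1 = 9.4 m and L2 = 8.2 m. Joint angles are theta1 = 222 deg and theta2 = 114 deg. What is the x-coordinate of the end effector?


Convert angles to radians: theta1 = 3.8746, theta2 = 1.9897
x = L1*cos(theta1) + L2*cos(theta1+theta2)
x = -6.9856 + 7.4911
x = 0.5055


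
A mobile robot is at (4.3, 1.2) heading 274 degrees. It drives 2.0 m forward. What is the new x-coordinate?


x_new = x0 + d*cos(theta)
= 4.3 + 2.0*cos(274)
= 4.3 + 0.1395
= 4.4395


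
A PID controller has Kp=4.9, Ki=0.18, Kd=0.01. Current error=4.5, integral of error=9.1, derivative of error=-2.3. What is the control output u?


u = Kp*e + Ki*int(e) + Kd*de/dt
= 4.9*4.5 + 0.18*9.1 + 0.01*(-2.3)
= 22.05 + 1.638 + -0.023
= 23.665


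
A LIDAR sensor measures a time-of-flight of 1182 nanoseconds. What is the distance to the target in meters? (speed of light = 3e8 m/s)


tof = 1182 ns = 1.182e-06 s
dist = c * tof / 2
= 3e8 * 1.182e-06 / 2
= 177.3 m


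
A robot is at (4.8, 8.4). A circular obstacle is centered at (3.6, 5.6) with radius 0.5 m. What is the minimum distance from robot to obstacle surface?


center_dist = sqrt((4.8-3.6)^2 + (8.4-5.6)^2)
= sqrt(1.44 + 7.84)
= 3.0463
min_dist = center_dist - radius = 3.0463 - 0.5 = 2.5463 m


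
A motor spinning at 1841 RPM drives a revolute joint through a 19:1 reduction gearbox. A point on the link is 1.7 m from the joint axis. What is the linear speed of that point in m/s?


omega_motor = 1841 * 2*pi/60 = 192.7891 rad/s
omega_joint = omega_motor / 19 = 10.1468 rad/s
v = omega_joint * r = 10.1468 * 1.7
= 17.2495 m/s


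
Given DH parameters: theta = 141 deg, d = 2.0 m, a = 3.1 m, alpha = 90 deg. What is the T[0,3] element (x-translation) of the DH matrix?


T[0,3] = a * cos(theta)
= 3.1 * cos(141 deg)
= 3.1 * -0.7771
= -2.4092


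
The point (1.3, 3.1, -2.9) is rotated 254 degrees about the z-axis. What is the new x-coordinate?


Rotation about z-axis: x' = x*cos(theta) - y*sin(theta)
= 1.3 * -0.2756 - 3.1 * -0.9613
= 2.6216


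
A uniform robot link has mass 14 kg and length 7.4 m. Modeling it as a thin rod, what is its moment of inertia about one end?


I = (1/3) * m * L^2
= (1/3) * 14 * 7.4^2
= 0.333333 * 14 * 54.76
= 255.5467 kg*m^2


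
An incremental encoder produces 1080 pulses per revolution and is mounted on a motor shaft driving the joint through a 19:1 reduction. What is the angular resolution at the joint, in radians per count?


counts per rev = 1080
effective counts at joint = 1080 * 19 = 20520
resolution = 2*pi / 20520
= 3.0620e-04 rad/count


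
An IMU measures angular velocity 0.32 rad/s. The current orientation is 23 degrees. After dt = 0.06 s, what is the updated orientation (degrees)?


delta_theta = w * dt = 0.32 * 0.06 = 0.0192 rad
= 1.1001 deg
theta_new = 23 + 1.1001 = 24.1001 deg


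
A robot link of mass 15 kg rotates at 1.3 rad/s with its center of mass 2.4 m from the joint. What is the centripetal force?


F = m * omega^2 * r
= 15 * 1.3^2 * 2.4
= 15 * 1.69 * 2.4
= 60.84 N


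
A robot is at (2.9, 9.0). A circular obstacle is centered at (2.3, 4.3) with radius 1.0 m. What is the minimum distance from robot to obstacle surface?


center_dist = sqrt((2.9-2.3)^2 + (9.0-4.3)^2)
= sqrt(0.36 + 22.09)
= 4.7381
min_dist = center_dist - radius = 4.7381 - 1.0 = 3.7381 m


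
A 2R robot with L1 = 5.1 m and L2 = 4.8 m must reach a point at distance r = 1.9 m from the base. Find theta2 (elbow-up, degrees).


cos(theta2) = (r^2 - L1^2 - L2^2) / (2*L1*L2)
cos(theta2) = (3.61 - 26.01 - 23.04) / 48.96
cos(theta2) = -0.928105
theta2 = 158.1413 degrees


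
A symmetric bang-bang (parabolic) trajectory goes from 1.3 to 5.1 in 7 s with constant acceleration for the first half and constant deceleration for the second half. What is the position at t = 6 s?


Symmetric rest-to-rest: each phase covers (pf-p0)/2 in time T/2. 0.5*a*(T/2)^2 = (pf-p0)/2 => a = 4*(pf-p0)/T^2
a = 4*(5.1-1.3)/7^2 = 0.3102
t = 6 is in the deceleration phase (t > T/2).
p = pf - 0.5*a*(T-t)^2 = 5.1 - 0.5*0.3102*1^2
= 4.9449


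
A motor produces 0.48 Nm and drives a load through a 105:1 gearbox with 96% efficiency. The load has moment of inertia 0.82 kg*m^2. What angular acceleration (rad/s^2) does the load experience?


tau_out = tau_motor * N * eta
= 0.48 * 105 * 0.96 = 48.384 Nm
alpha = tau_out / I = 48.384 / 0.82
= 59.0049 rad/s^2


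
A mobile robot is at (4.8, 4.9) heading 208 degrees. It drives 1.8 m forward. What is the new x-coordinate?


x_new = x0 + d*cos(theta)
= 4.8 + 1.8*cos(208)
= 4.8 + -1.5893
= 3.2107


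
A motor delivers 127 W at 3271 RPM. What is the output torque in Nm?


omega = 3271 * 2*pi/60 = 342.5383 rad/s
tau = P / omega = 127 / 342.5383
= 0.3708 Nm


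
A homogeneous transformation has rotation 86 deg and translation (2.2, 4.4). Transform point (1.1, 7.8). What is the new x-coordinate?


x' = cos(theta)*px - sin(theta)*py + tx
= 0.0698*1.1 - 0.9976*7.8 + 2.2
= -5.5043


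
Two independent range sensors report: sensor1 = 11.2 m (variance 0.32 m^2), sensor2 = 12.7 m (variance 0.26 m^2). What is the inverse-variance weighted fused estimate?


w1 = (1/var1) / (1/var1 + 1/var2)
   = 3.125 / (3.125 + 3.8462) = 0.4483
w2 = 1 - w1 = 0.5517
fused = w1*s1 + w2*s2 = 5.0207 + 7.0069
= 12.0276 m


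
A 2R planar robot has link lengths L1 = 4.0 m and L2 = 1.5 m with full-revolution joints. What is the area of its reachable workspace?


r_max = L1 + L2 = 5.5 m
r_min = |L1 - L2| = 2.5 m
Area = pi*(r_max^2 - r_min^2)
= pi*(30.25 - 6.25)
= pi * 24.0
= 75.3982 m^2


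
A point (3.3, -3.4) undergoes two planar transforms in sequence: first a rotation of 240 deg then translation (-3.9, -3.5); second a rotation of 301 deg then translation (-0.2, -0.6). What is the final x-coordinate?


After transform 1:
x1 = cos(240)*3.3 - sin(240)*-3.4 + -3.9 = -8.4945
y1 = sin(240)*3.3 + cos(240)*-3.4 + -3.5 = -4.6579
After transform 2:
x2 = cos(301)*-8.4945 - sin(301)*-4.6579 + -0.2
= -8.5676


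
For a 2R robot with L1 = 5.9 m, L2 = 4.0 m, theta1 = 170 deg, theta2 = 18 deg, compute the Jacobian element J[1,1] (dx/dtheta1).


J[1,1] = -L1*sin(t1) - L2*sin(t1+t2)
= -5.9*sin(170) - 4.0*sin(188)
= -0.4678


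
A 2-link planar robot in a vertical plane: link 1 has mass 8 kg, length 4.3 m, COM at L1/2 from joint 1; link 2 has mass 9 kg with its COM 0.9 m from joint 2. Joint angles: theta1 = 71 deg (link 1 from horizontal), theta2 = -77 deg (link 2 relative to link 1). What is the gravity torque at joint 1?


Horizontal distance from joint 1 to link-1 COM:
  x_c1 = (L1/2)*cos(t1) = 2.15 * 0.3256 = 0.7 m
Horizontal distance from joint 1 to link-2 COM:
  x_c2 = L1*cos(t1) + Lc2*cos(t1+t2)
       = 4.3*0.3256 + 0.9*0.9945 = 2.295 m
tau1 = m1*g*x_c1 + m2*g*x_c2
     = 8*9.81*0.7 + 9*9.81*2.295
     = 54.9338 + 202.6267
     = 257.5604 Nm


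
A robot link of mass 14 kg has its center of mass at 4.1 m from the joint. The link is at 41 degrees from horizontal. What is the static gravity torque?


tau = m*g*L*cos(angle)
= 14 * 9.81 * 4.1 * cos(41 deg)
= 14 * 9.81 * 4.1 * 0.7547
= 424.9724 Nm


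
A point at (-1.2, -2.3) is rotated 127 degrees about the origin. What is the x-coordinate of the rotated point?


x' = x*cos(theta) - y*sin(theta)
cos(127 deg) = -0.6018, sin(127 deg) = 0.7986
x' = -1.2 * -0.6018 - -2.3 * 0.7986
= 0.7222 - -1.8369
= 2.559


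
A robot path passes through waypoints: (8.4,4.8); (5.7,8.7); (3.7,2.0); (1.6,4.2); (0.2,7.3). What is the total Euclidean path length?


Segment lengths:
  seg1 = sqrt((-2.7)^2 + (3.9)^2) = 4.7434
  seg2 = sqrt((-2.0)^2 + (-6.7)^2) = 6.9921
  seg3 = sqrt((-2.1)^2 + (2.2)^2) = 3.0414
  seg4 = sqrt((-1.4)^2 + (3.1)^2) = 3.4015
Total = 18.1784


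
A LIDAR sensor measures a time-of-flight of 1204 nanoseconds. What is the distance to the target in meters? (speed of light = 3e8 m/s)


tof = 1204 ns = 1.204e-06 s
dist = c * tof / 2
= 3e8 * 1.204e-06 / 2
= 180.6 m


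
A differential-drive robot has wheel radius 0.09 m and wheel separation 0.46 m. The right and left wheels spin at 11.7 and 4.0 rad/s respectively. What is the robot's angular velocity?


vR = r*wR = 0.09*11.7 = 1.053 m/s
vL = r*wL = 0.09*4.0 = 0.36 m/s
v = (vR+vL)/2 = 0.7065 m/s
omega = (vR-vL)/L = 1.5065 rad/s
angular velocity = 1.5065 rad/s


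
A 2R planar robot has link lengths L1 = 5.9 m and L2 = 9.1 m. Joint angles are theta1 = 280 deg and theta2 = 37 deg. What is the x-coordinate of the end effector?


Convert angles to radians: theta1 = 4.8869, theta2 = 0.6458
x = L1*cos(theta1) + L2*cos(theta1+theta2)
x = 1.0245 + 6.6553
x = 7.6798


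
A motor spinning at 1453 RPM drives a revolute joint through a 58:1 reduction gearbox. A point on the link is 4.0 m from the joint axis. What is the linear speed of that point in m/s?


omega_motor = 1453 * 2*pi/60 = 152.1578 rad/s
omega_joint = omega_motor / 58 = 2.6234 rad/s
v = omega_joint * r = 2.6234 * 4.0
= 10.4936 m/s


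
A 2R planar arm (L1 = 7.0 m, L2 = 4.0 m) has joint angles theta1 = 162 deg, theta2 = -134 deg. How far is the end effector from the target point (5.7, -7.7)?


End effector via forward kinematics:
x = L1*cos(t1) + L2*cos(t1+t2) = -3.1256
y = L1*sin(t1) + L2*sin(t1+t2) = 4.041
Distance to target:
d = sqrt((5.7 - -3.1256)^2 + (-7.7 - 4.041)^2)
= sqrt(77.8913 + 137.8512)
= 14.6882 m


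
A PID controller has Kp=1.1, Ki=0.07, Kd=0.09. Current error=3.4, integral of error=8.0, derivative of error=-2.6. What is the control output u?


u = Kp*e + Ki*int(e) + Kd*de/dt
= 1.1*3.4 + 0.07*8.0 + 0.09*(-2.6)
= 3.74 + 0.56 + -0.234
= 4.066


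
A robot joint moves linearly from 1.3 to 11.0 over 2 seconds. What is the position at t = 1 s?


s = t/T = 1/2 = 0.5
p(t) = p0 + (pf-p0)*s
= 1.3 + (11.0 - 1.3) * 0.5
= 6.15


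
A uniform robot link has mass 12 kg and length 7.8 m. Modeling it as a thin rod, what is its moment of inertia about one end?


I = (1/3) * m * L^2
= (1/3) * 12 * 7.8^2
= 0.333333 * 12 * 60.84
= 243.36 kg*m^2


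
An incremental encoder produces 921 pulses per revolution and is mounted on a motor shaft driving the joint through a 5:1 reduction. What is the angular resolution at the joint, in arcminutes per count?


counts per rev = 921
effective counts at joint = 921 * 5 = 4605
resolution = 360*60 / 4605
= 4.6906 arcmin/count


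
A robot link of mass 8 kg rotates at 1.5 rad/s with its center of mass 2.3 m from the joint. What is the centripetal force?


F = m * omega^2 * r
= 8 * 1.5^2 * 2.3
= 8 * 2.25 * 2.3
= 41.4 N


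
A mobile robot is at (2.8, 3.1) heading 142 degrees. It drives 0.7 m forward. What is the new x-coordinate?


x_new = x0 + d*cos(theta)
= 2.8 + 0.7*cos(142)
= 2.8 + -0.5516
= 2.2484


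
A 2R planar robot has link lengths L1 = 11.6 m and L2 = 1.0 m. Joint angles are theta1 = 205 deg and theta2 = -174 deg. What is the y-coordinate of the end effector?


Convert angles to radians: theta1 = 3.5779, theta2 = -3.0369
y = L1*sin(theta1) + L2*sin(theta1+theta2)
y = -4.9024 + 0.515
y = -4.3873


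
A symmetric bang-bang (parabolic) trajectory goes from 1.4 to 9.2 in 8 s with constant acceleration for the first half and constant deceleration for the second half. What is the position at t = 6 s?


Symmetric rest-to-rest: each phase covers (pf-p0)/2 in time T/2. 0.5*a*(T/2)^2 = (pf-p0)/2 => a = 4*(pf-p0)/T^2
a = 4*(9.2-1.4)/8^2 = 0.4875
t = 6 is in the deceleration phase (t > T/2).
p = pf - 0.5*a*(T-t)^2 = 9.2 - 0.5*0.4875*2^2
= 8.225


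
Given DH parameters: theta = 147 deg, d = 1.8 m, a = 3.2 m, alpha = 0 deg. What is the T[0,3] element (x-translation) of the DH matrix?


T[0,3] = a * cos(theta)
= 3.2 * cos(147 deg)
= 3.2 * -0.8387
= -2.6837


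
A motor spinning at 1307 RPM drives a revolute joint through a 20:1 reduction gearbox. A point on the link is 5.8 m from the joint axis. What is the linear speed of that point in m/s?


omega_motor = 1307 * 2*pi/60 = 136.8687 rad/s
omega_joint = omega_motor / 20 = 6.8434 rad/s
v = omega_joint * r = 6.8434 * 5.8
= 39.6919 m/s


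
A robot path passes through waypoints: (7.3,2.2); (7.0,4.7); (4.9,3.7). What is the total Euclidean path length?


Segment lengths:
  seg1 = sqrt((-0.3)^2 + (2.5)^2) = 2.5179
  seg2 = sqrt((-2.1)^2 + (-1.0)^2) = 2.3259
Total = 4.8439


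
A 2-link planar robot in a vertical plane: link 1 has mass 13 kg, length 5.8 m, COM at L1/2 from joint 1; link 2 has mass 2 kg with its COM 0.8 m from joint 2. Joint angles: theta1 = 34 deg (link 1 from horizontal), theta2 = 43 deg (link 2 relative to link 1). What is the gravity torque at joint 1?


Horizontal distance from joint 1 to link-1 COM:
  x_c1 = (L1/2)*cos(t1) = 2.9 * 0.829 = 2.4042 m
Horizontal distance from joint 1 to link-2 COM:
  x_c2 = L1*cos(t1) + Lc2*cos(t1+t2)
       = 5.8*0.829 + 0.8*0.225 = 4.9884 m
tau1 = m1*g*x_c1 + m2*g*x_c2
     = 13*9.81*2.4042 + 2*9.81*4.9884
     = 306.6088 + 97.872
     = 404.4808 Nm


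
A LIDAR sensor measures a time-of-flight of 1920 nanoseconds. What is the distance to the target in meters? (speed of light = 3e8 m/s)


tof = 1920 ns = 1.92e-06 s
dist = c * tof / 2
= 3e8 * 1.92e-06 / 2
= 288.0 m


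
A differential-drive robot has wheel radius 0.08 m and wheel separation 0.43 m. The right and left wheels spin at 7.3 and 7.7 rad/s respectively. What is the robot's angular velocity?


vR = r*wR = 0.08*7.3 = 0.584 m/s
vL = r*wL = 0.08*7.7 = 0.616 m/s
v = (vR+vL)/2 = 0.6 m/s
omega = (vR-vL)/L = -0.0744 rad/s
angular velocity = -0.0744 rad/s


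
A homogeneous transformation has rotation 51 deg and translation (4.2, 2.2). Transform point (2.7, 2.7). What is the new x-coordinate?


x' = cos(theta)*px - sin(theta)*py + tx
= 0.6293*2.7 - 0.7771*2.7 + 4.2
= 3.8009


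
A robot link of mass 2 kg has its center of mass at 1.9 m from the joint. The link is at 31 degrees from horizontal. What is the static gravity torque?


tau = m*g*L*cos(angle)
= 2 * 9.81 * 1.9 * cos(31 deg)
= 2 * 9.81 * 1.9 * 0.8572
= 31.9535 Nm


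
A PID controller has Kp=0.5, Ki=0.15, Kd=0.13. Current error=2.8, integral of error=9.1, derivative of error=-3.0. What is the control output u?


u = Kp*e + Ki*int(e) + Kd*de/dt
= 0.5*2.8 + 0.15*9.1 + 0.13*(-3.0)
= 1.4 + 1.365 + -0.39
= 2.375


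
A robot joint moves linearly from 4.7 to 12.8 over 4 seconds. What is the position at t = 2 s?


s = t/T = 2/4 = 0.5
p(t) = p0 + (pf-p0)*s
= 4.7 + (12.8 - 4.7) * 0.5
= 8.75


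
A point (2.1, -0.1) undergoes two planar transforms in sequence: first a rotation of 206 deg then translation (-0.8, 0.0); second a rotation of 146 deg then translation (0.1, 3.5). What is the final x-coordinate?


After transform 1:
x1 = cos(206)*2.1 - sin(206)*-0.1 + -0.8 = -2.7313
y1 = sin(206)*2.1 + cos(206)*-0.1 + 0.0 = -0.8307
After transform 2:
x2 = cos(146)*-2.7313 - sin(146)*-0.8307 + 0.1
= 2.8289


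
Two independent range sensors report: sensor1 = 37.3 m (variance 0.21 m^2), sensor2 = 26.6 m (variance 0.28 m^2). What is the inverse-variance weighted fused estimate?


w1 = (1/var1) / (1/var1 + 1/var2)
   = 4.7619 / (4.7619 + 3.5714) = 0.5714
w2 = 1 - w1 = 0.4286
fused = w1*s1 + w2*s2 = 21.3143 + 11.4
= 32.7143 m


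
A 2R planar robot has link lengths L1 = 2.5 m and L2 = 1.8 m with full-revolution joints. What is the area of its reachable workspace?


r_max = L1 + L2 = 4.3 m
r_min = |L1 - L2| = 0.7 m
Area = pi*(r_max^2 - r_min^2)
= pi*(18.49 - 0.49)
= pi * 18.0
= 56.5487 m^2


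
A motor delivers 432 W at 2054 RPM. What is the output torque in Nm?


omega = 2054 * 2*pi/60 = 215.0944 rad/s
tau = P / omega = 432 / 215.0944
= 2.0084 Nm


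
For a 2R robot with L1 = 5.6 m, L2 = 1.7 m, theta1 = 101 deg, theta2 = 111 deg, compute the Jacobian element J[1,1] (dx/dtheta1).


J[1,1] = -L1*sin(t1) - L2*sin(t1+t2)
= -5.6*sin(101) - 1.7*sin(212)
= -4.5962


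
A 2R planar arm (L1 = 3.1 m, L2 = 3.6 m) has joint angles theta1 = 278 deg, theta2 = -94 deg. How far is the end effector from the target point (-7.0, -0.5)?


End effector via forward kinematics:
x = L1*cos(t1) + L2*cos(t1+t2) = -3.1598
y = L1*sin(t1) + L2*sin(t1+t2) = -3.321
Distance to target:
d = sqrt((-7.0 - -3.1598)^2 + (-0.5 - -3.321)^2)
= sqrt(14.7472 + 7.9578)
= 4.765 m


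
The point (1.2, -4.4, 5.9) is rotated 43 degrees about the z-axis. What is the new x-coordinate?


Rotation about z-axis: x' = x*cos(theta) - y*sin(theta)
= 1.2 * 0.7314 - -4.4 * 0.682
= 3.8784


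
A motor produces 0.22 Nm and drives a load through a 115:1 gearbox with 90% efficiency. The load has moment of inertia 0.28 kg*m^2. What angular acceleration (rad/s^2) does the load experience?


tau_out = tau_motor * N * eta
= 0.22 * 115 * 0.9 = 22.77 Nm
alpha = tau_out / I = 22.77 / 0.28
= 81.3214 rad/s^2


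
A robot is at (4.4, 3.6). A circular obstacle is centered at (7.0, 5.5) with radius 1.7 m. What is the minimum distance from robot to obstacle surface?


center_dist = sqrt((4.4-7.0)^2 + (3.6-5.5)^2)
= sqrt(6.76 + 3.61)
= 3.2202
min_dist = center_dist - radius = 3.2202 - 1.7 = 1.5202 m


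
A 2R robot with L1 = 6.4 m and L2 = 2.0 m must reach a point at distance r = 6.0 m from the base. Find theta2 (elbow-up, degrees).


cos(theta2) = (r^2 - L1^2 - L2^2) / (2*L1*L2)
cos(theta2) = (36.0 - 40.96 - 4.0) / 25.6
cos(theta2) = -0.35
theta2 = 110.4873 degrees


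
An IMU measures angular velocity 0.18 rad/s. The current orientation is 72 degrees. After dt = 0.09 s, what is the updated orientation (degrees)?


delta_theta = w * dt = 0.18 * 0.09 = 0.0162 rad
= 0.9282 deg
theta_new = 72 + 0.9282 = 72.9282 deg


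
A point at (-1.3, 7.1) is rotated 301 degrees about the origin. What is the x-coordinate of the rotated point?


x' = x*cos(theta) - y*sin(theta)
cos(301 deg) = 0.515, sin(301 deg) = -0.8572
x' = -1.3 * 0.515 - 7.1 * -0.8572
= -0.6695 - -6.0859
= 5.4163


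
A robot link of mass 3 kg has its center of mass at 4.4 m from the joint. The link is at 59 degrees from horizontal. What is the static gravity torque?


tau = m*g*L*cos(angle)
= 3 * 9.81 * 4.4 * cos(59 deg)
= 3 * 9.81 * 4.4 * 0.515
= 66.6933 Nm


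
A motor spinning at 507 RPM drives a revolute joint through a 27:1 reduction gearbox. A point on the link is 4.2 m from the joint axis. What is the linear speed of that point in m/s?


omega_motor = 507 * 2*pi/60 = 53.0929 rad/s
omega_joint = omega_motor / 27 = 1.9664 rad/s
v = omega_joint * r = 1.9664 * 4.2
= 8.2589 m/s


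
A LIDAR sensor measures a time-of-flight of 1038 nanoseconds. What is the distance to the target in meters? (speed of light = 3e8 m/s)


tof = 1038 ns = 1.038e-06 s
dist = c * tof / 2
= 3e8 * 1.038e-06 / 2
= 155.7 m


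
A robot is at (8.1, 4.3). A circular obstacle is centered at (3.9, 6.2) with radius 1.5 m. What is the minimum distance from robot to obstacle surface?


center_dist = sqrt((8.1-3.9)^2 + (4.3-6.2)^2)
= sqrt(17.64 + 3.61)
= 4.6098
min_dist = center_dist - radius = 4.6098 - 1.5 = 3.1098 m


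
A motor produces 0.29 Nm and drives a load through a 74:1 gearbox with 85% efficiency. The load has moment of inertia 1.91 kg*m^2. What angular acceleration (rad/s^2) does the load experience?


tau_out = tau_motor * N * eta
= 0.29 * 74 * 0.85 = 18.241 Nm
alpha = tau_out / I = 18.241 / 1.91
= 9.5503 rad/s^2


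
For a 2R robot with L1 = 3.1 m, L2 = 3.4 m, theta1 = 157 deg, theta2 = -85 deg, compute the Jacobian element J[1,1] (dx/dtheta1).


J[1,1] = -L1*sin(t1) - L2*sin(t1+t2)
= -3.1*sin(157) - 3.4*sin(72)
= -4.4449


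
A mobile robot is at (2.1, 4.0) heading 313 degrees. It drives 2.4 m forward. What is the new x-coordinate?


x_new = x0 + d*cos(theta)
= 2.1 + 2.4*cos(313)
= 2.1 + 1.6368
= 3.7368


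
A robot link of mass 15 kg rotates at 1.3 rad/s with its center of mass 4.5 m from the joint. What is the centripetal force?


F = m * omega^2 * r
= 15 * 1.3^2 * 4.5
= 15 * 1.69 * 4.5
= 114.075 N


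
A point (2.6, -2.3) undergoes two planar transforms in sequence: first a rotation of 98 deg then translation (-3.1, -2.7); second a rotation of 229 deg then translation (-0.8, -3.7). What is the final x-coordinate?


After transform 1:
x1 = cos(98)*2.6 - sin(98)*-2.3 + -3.1 = -1.1842
y1 = sin(98)*2.6 + cos(98)*-2.3 + -2.7 = 0.1948
After transform 2:
x2 = cos(229)*-1.1842 - sin(229)*0.1948 + -0.8
= 0.1239


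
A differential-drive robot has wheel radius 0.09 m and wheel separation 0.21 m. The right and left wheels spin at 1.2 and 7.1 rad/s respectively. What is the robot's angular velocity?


vR = r*wR = 0.09*1.2 = 0.108 m/s
vL = r*wL = 0.09*7.1 = 0.639 m/s
v = (vR+vL)/2 = 0.3735 m/s
omega = (vR-vL)/L = -2.5286 rad/s
angular velocity = -2.5286 rad/s


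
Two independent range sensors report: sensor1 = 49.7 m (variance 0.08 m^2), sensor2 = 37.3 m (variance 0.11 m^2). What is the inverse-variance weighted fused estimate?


w1 = (1/var1) / (1/var1 + 1/var2)
   = 12.5 / (12.5 + 9.0909) = 0.5789
w2 = 1 - w1 = 0.4211
fused = w1*s1 + w2*s2 = 28.7737 + 15.7053
= 44.4789 m


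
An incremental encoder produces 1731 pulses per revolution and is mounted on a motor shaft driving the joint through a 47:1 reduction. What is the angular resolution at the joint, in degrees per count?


counts per rev = 1731
effective counts at joint = 1731 * 47 = 81357
resolution = 360 / 81357
= 0.0044 deg/count


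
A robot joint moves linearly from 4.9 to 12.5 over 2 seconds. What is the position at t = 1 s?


s = t/T = 1/2 = 0.5
p(t) = p0 + (pf-p0)*s
= 4.9 + (12.5 - 4.9) * 0.5
= 8.7


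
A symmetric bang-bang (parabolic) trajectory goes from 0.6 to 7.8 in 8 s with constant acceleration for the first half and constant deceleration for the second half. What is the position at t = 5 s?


Symmetric rest-to-rest: each phase covers (pf-p0)/2 in time T/2. 0.5*a*(T/2)^2 = (pf-p0)/2 => a = 4*(pf-p0)/T^2
a = 4*(7.8-0.6)/8^2 = 0.45
t = 5 is in the deceleration phase (t > T/2).
p = pf - 0.5*a*(T-t)^2 = 7.8 - 0.5*0.45*3^2
= 5.775


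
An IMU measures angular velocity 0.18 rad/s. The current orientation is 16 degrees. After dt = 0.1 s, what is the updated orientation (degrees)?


delta_theta = w * dt = 0.18 * 0.1 = 0.018 rad
= 1.0313 deg
theta_new = 16 + 1.0313 = 17.0313 deg


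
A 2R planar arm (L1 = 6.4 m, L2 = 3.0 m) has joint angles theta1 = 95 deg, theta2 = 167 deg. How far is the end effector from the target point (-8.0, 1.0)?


End effector via forward kinematics:
x = L1*cos(t1) + L2*cos(t1+t2) = -0.9753
y = L1*sin(t1) + L2*sin(t1+t2) = 3.4048
Distance to target:
d = sqrt((-8.0 - -0.9753)^2 + (1.0 - 3.4048)^2)
= sqrt(49.3462 + 5.7833)
= 7.4249 m


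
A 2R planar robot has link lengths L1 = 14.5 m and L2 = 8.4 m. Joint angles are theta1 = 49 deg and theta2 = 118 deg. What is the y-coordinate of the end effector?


Convert angles to radians: theta1 = 0.8552, theta2 = 2.0595
y = L1*sin(theta1) + L2*sin(theta1+theta2)
y = 10.9433 + 1.8896
y = 12.8329


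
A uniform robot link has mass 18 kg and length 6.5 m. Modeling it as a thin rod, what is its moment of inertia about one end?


I = (1/3) * m * L^2
= (1/3) * 18 * 6.5^2
= 0.333333 * 18 * 42.25
= 253.5 kg*m^2


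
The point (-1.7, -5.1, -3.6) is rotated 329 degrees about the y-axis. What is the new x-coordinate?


Rotation about y-axis: x' = x*cos(theta) + z*sin(theta)
= -1.7 * 0.8572 + -3.6 * -0.515
= 0.397


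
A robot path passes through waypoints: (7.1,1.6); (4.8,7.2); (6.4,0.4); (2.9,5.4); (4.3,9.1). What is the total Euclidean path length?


Segment lengths:
  seg1 = sqrt((-2.3)^2 + (5.6)^2) = 6.0539
  seg2 = sqrt((1.6)^2 + (-6.8)^2) = 6.9857
  seg3 = sqrt((-3.5)^2 + (5.0)^2) = 6.1033
  seg4 = sqrt((1.4)^2 + (3.7)^2) = 3.956
Total = 23.0989


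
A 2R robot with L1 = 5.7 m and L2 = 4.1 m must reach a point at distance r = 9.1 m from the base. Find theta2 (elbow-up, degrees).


cos(theta2) = (r^2 - L1^2 - L2^2) / (2*L1*L2)
cos(theta2) = (82.81 - 32.49 - 16.81) / 46.74
cos(theta2) = 0.716945
theta2 = 44.1972 degrees


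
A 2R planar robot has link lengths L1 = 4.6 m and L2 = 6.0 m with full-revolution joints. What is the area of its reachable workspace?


r_max = L1 + L2 = 10.6 m
r_min = |L1 - L2| = 1.4 m
Area = pi*(r_max^2 - r_min^2)
= pi*(112.36 - 1.96)
= pi * 110.4
= 346.8318 m^2


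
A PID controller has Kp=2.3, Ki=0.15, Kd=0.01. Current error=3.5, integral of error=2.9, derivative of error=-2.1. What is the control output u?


u = Kp*e + Ki*int(e) + Kd*de/dt
= 2.3*3.5 + 0.15*2.9 + 0.01*(-2.1)
= 8.05 + 0.435 + -0.021
= 8.464


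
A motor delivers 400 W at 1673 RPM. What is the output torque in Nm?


omega = 1673 * 2*pi/60 = 175.1962 rad/s
tau = P / omega = 400 / 175.1962
= 2.2832 Nm


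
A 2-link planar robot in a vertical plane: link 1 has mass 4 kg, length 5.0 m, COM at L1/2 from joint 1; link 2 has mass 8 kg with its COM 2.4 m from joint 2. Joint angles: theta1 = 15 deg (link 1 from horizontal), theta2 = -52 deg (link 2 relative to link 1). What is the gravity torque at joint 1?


Horizontal distance from joint 1 to link-1 COM:
  x_c1 = (L1/2)*cos(t1) = 2.5 * 0.9659 = 2.4148 m
Horizontal distance from joint 1 to link-2 COM:
  x_c2 = L1*cos(t1) + Lc2*cos(t1+t2)
       = 5.0*0.9659 + 2.4*0.7986 = 6.7464 m
tau1 = m1*g*x_c1 + m2*g*x_c2
     = 4*9.81*2.4148 + 8*9.81*6.7464
     = 94.7573 + 529.4539
     = 624.2112 Nm


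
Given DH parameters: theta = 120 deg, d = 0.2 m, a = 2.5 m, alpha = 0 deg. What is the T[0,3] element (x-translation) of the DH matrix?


T[0,3] = a * cos(theta)
= 2.5 * cos(120 deg)
= 2.5 * -0.5
= -1.25


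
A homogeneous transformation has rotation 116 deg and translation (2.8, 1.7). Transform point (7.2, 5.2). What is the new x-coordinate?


x' = cos(theta)*px - sin(theta)*py + tx
= -0.4384*7.2 - 0.8988*5.2 + 2.8
= -5.03


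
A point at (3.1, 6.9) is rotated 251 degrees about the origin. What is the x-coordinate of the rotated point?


x' = x*cos(theta) - y*sin(theta)
cos(251 deg) = -0.3256, sin(251 deg) = -0.9455
x' = 3.1 * -0.3256 - 6.9 * -0.9455
= -1.0093 - -6.5241
= 5.5148


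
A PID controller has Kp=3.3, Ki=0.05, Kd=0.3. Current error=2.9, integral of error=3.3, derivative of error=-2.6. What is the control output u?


u = Kp*e + Ki*int(e) + Kd*de/dt
= 3.3*2.9 + 0.05*3.3 + 0.3*(-2.6)
= 9.57 + 0.165 + -0.78
= 8.955


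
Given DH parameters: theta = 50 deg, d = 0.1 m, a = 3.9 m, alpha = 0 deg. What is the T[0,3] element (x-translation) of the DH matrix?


T[0,3] = a * cos(theta)
= 3.9 * cos(50 deg)
= 3.9 * 0.6428
= 2.5069


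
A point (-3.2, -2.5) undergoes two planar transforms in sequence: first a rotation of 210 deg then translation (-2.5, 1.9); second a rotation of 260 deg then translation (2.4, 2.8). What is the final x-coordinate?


After transform 1:
x1 = cos(210)*-3.2 - sin(210)*-2.5 + -2.5 = -0.9787
y1 = sin(210)*-3.2 + cos(210)*-2.5 + 1.9 = 5.6651
After transform 2:
x2 = cos(260)*-0.9787 - sin(260)*5.6651 + 2.4
= 8.149


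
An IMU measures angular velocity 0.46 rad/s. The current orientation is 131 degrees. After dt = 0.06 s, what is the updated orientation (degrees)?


delta_theta = w * dt = 0.46 * 0.06 = 0.0276 rad
= 1.5814 deg
theta_new = 131 + 1.5814 = 132.5814 deg


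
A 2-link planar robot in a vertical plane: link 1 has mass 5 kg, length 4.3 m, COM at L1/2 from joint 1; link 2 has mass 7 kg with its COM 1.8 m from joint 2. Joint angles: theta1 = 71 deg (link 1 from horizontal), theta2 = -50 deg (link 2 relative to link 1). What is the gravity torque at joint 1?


Horizontal distance from joint 1 to link-1 COM:
  x_c1 = (L1/2)*cos(t1) = 2.15 * 0.3256 = 0.7 m
Horizontal distance from joint 1 to link-2 COM:
  x_c2 = L1*cos(t1) + Lc2*cos(t1+t2)
       = 4.3*0.3256 + 1.8*0.9336 = 3.0804 m
tau1 = m1*g*x_c1 + m2*g*x_c2
     = 5*9.81*0.7 + 7*9.81*3.0804
     = 34.3336 + 211.5302
     = 245.8638 Nm


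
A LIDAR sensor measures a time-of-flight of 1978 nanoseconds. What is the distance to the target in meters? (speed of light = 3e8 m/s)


tof = 1978 ns = 1.978e-06 s
dist = c * tof / 2
= 3e8 * 1.978e-06 / 2
= 296.7 m


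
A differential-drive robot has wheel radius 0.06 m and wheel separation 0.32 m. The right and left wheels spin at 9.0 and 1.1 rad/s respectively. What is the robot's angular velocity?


vR = r*wR = 0.06*9.0 = 0.54 m/s
vL = r*wL = 0.06*1.1 = 0.066 m/s
v = (vR+vL)/2 = 0.303 m/s
omega = (vR-vL)/L = 1.4813 rad/s
angular velocity = 1.4813 rad/s
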